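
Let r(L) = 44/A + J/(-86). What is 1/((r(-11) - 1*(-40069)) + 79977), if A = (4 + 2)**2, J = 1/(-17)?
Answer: 13158/1579581359 ≈ 8.3301e-6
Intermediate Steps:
J = -1/17 ≈ -0.058824
A = 36 (A = 6**2 = 36)
r(L) = 16091/13158 (r(L) = 44/36 - 1/17/(-86) = 44*(1/36) - 1/17*(-1/86) = 11/9 + 1/1462 = 16091/13158)
1/((r(-11) - 1*(-40069)) + 79977) = 1/((16091/13158 - 1*(-40069)) + 79977) = 1/((16091/13158 + 40069) + 79977) = 1/(527243993/13158 + 79977) = 1/(1579581359/13158) = 13158/1579581359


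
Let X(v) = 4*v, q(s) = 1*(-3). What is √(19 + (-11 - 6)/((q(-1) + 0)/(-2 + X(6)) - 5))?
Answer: √284873/113 ≈ 4.7233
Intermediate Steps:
q(s) = -3
√(19 + (-11 - 6)/((q(-1) + 0)/(-2 + X(6)) - 5)) = √(19 + (-11 - 6)/((-3 + 0)/(-2 + 4*6) - 5)) = √(19 - 17/(-3/(-2 + 24) - 5)) = √(19 - 17/(-3/22 - 5)) = √(19 - 17/(-113/22)) = √(19 - 17*(-22/113)) = √(19 + 374/113) = √(2521/113) = √284873/113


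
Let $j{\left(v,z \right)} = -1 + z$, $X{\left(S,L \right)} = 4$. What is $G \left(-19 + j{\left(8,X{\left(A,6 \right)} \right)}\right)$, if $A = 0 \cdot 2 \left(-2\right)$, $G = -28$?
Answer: $448$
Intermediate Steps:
$A = 0$ ($A = 0 \left(-2\right) = 0$)
$G \left(-19 + j{\left(8,X{\left(A,6 \right)} \right)}\right) = - 28 \left(-19 + \left(-1 + 4\right)\right) = - 28 \left(-19 + 3\right) = \left(-28\right) \left(-16\right) = 448$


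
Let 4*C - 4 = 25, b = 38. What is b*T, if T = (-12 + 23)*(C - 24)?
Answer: -14003/2 ≈ -7001.5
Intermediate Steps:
C = 29/4 (C = 1 + (¼)*25 = 1 + 25/4 = 29/4 ≈ 7.2500)
T = -737/4 (T = (-12 + 23)*(29/4 - 24) = 11*(-67/4) = -737/4 ≈ -184.25)
b*T = 38*(-737/4) = -14003/2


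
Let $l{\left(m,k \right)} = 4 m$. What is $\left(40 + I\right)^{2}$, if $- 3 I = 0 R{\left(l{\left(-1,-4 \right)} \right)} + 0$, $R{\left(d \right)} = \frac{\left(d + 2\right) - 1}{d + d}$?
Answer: $1600$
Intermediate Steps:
$R{\left(d \right)} = \frac{1 + d}{2 d}$ ($R{\left(d \right)} = \frac{\left(2 + d\right) - 1}{2 d} = \left(1 + d\right) \frac{1}{2 d} = \frac{1 + d}{2 d}$)
$I = 0$ ($I = - \frac{0 \frac{1 + 4 \left(-1\right)}{2 \cdot 4 \left(-1\right)} + 0}{3} = - \frac{0 \frac{1 - 4}{2 \left(-4\right)} + 0}{3} = - \frac{0 \cdot \frac{1}{2} \left(- \frac{1}{4}\right) \left(-3\right) + 0}{3} = - \frac{0 \cdot \frac{3}{8} + 0}{3} = - \frac{0 + 0}{3} = \left(- \frac{1}{3}\right) 0 = 0$)
$\left(40 + I\right)^{2} = \left(40 + 0\right)^{2} = 40^{2} = 1600$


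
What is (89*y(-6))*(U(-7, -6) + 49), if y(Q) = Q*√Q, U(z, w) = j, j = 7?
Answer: -29904*I*√6 ≈ -73250.0*I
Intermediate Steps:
U(z, w) = 7
y(Q) = Q^(3/2)
(89*y(-6))*(U(-7, -6) + 49) = (89*(-6)^(3/2))*(7 + 49) = (89*(-6*I*√6))*56 = -534*I*√6*56 = -29904*I*√6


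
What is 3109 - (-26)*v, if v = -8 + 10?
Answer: 3161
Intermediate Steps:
v = 2
3109 - (-26)*v = 3109 - (-26)*2 = 3109 - 1*(-52) = 3109 + 52 = 3161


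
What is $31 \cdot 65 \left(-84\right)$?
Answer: $-169260$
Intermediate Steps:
$31 \cdot 65 \left(-84\right) = 2015 \left(-84\right) = -169260$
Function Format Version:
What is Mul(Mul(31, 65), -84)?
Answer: -169260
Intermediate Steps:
Mul(Mul(31, 65), -84) = Mul(2015, -84) = -169260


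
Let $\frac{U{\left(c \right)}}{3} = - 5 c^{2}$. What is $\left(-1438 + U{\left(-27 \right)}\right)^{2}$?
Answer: $153091129$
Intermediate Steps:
$U{\left(c \right)} = - 15 c^{2}$ ($U{\left(c \right)} = 3 \left(- 5 c^{2}\right) = - 15 c^{2}$)
$\left(-1438 + U{\left(-27 \right)}\right)^{2} = \left(-1438 - 15 \left(-27\right)^{2}\right)^{2} = \left(-1438 - 10935\right)^{2} = \left(-12373\right)^{2} = 153091129$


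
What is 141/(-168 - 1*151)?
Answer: -141/319 ≈ -0.44201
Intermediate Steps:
141/(-168 - 1*151) = 141/(-168 - 151) = 141/(-319) = -1/319*141 = -141/319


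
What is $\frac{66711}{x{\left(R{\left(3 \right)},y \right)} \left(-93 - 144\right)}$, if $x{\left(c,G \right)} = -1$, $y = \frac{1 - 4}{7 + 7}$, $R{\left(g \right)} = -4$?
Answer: $\frac{22237}{79} \approx 281.48$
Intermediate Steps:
$y = - \frac{3}{14} \approx -0.21429$
$\frac{66711}{x{\left(R{\left(3 \right)},y \right)} \left(-93 - 144\right)} = \frac{66711}{\left(-1\right) \left(-93 - 144\right)} = \frac{66711}{\left(-1\right) \left(-237\right)} = \frac{66711}{237} = 66711 \cdot \frac{1}{237} = \frac{22237}{79}$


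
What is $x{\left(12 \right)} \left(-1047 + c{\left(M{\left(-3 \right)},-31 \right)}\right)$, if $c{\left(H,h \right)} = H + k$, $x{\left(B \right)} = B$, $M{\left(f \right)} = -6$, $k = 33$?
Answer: $-12240$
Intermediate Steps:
$c{\left(H,h \right)} = 33 + H$ ($c{\left(H,h \right)} = H + 33 = 33 + H$)
$x{\left(12 \right)} \left(-1047 + c{\left(M{\left(-3 \right)},-31 \right)}\right) = 12 \left(-1047 + \left(33 - 6\right)\right) = 12 \left(-1047 + 27\right) = 12 \left(-1020\right) = -12240$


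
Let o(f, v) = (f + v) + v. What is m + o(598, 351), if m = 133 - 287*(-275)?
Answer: 80358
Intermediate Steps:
o(f, v) = f + 2*v
m = 79058 (m = 133 + 78925 = 79058)
m + o(598, 351) = 79058 + (598 + 2*351) = 79058 + (598 + 702) = 79058 + 1300 = 80358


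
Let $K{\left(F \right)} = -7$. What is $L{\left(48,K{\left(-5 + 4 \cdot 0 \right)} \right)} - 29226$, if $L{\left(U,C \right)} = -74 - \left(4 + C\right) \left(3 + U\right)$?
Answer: $-29147$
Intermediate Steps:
$L{\left(U,C \right)} = -74 - \left(3 + U\right) \left(4 + C\right)$
$L{\left(48,K{\left(-5 + 4 \cdot 0 \right)} \right)} - 29226 = \left(-86 - 192 - -21 - \left(-7\right) 48\right) - 29226 = \left(-86 - 192 + 21 + 336\right) - 29226 = 79 - 29226 = -29147$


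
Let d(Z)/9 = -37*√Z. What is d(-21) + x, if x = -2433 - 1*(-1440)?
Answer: -993 - 333*I*√21 ≈ -993.0 - 1526.0*I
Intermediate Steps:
x = -993 (x = -2433 + 1440 = -993)
d(Z) = -333*√Z (d(Z) = 9*(-37*√Z) = -333*√Z)
d(-21) + x = -333*I*√21 - 993 = -993 - 333*I*√21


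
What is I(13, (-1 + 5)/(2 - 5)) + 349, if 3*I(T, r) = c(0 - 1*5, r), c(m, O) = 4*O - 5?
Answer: 3110/9 ≈ 345.56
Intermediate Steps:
c(m, O) = -5 + 4*O
I(T, r) = -5/3 + 4*r/3 (I(T, r) = (-5 + 4*r)/3 = -5/3 + 4*r/3)
I(13, (-1 + 5)/(2 - 5)) + 349 = (-5/3 + 4*((-1 + 5)/(2 - 5))/3) + 349 = (-5/3 + 4*(4/(-3))/3) + 349 = (-5/3 + 4*(4*(-⅓))/3) + 349 = (-5/3 + (4/3)*(-4/3)) + 349 = (-5/3 - 16/9) + 349 = -31/9 + 349 = 3110/9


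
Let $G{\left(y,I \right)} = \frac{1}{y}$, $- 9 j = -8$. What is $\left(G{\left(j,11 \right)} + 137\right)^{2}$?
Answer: $\frac{1221025}{64} \approx 19079.0$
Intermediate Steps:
$j = \frac{8}{9}$ ($j = \left(- \frac{1}{9}\right) \left(-8\right) = \frac{8}{9} \approx 0.88889$)
$\left(G{\left(j,11 \right)} + 137\right)^{2} = \left(\frac{1}{\frac{8}{9}} + 137\right)^{2} = \left(\frac{9}{8} + 137\right)^{2} = \left(\frac{1105}{8}\right)^{2} = \frac{1221025}{64}$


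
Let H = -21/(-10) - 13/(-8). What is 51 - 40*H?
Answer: -98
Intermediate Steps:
H = 149/40 (H = -21*(-⅒) - 13*(-⅛) = 21/10 + 13/8 = 149/40 ≈ 3.7250)
51 - 40*H = 51 - 40*149/40 = 51 - 149 = -98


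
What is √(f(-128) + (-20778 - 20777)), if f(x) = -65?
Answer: 2*I*√10405 ≈ 204.01*I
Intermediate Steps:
√(f(-128) + (-20778 - 20777)) = √(-65 + (-20778 - 20777)) = √(-65 - 41555) = √(-41620) = 2*I*√10405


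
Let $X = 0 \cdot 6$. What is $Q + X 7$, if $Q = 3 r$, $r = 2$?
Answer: $6$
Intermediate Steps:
$Q = 6$ ($Q = 3 \cdot 2 = 6$)
$X = 0$
$Q + X 7 = 6 + 0 \cdot 7 = 6 + 0 = 6$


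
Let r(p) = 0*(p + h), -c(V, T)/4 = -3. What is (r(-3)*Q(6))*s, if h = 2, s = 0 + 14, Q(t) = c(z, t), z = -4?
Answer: 0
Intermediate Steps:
c(V, T) = 12 (c(V, T) = -4*(-3) = 12)
Q(t) = 12
s = 14
r(p) = 0 (r(p) = 0*(p + 2) = 0*(2 + p) = 0)
(r(-3)*Q(6))*s = (0*12)*14 = 0*14 = 0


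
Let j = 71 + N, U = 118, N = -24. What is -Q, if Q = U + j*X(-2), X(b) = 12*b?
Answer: 1010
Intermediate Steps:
j = 47 (j = 71 - 24 = 47)
Q = -1010 (Q = 118 + 47*(12*(-2)) = 118 + 47*(-24) = 118 - 1128 = -1010)
-Q = -1*(-1010) = 1010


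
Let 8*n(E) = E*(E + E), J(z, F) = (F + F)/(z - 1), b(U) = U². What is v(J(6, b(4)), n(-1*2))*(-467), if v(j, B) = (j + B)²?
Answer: -639323/25 ≈ -25573.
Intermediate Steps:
J(z, F) = 2*F/(-1 + z) (J(z, F) = (2*F)/(-1 + z) = 2*F/(-1 + z))
n(E) = E²/4 (n(E) = (E*(E + E))/8 = (E*(2*E))/8 = (2*E²)/8 = E²/4)
v(j, B) = (B + j)²
v(J(6, b(4)), n(-1*2))*(-467) = ((-1*2)²/4 + 2*4²/(-1 + 6))²*(-467) = ((¼)*(-2)² + 2*16/5)²*(-467) = ((¼)*4 + 2*16*(⅕))²*(-467) = (1 + 32/5)²*(-467) = (37/5)²*(-467) = (1369/25)*(-467) = -639323/25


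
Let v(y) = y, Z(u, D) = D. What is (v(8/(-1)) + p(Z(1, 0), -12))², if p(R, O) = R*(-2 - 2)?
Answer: 64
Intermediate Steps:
p(R, O) = -4*R (p(R, O) = R*(-4) = -4*R)
(v(8/(-1)) + p(Z(1, 0), -12))² = (8/(-1) - 4*0)² = (8*(-1) + 0)² = (-8 + 0)² = (-8)² = 64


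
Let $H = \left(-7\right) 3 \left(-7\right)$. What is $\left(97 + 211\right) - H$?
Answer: $161$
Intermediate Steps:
$H = 147$ ($H = \left(-21\right) \left(-7\right) = 147$)
$\left(97 + 211\right) - H = \left(97 + 211\right) - 147 = 308 - 147 = 161$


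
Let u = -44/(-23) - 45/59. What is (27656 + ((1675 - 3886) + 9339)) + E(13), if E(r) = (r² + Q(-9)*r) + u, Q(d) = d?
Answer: 47274013/1357 ≈ 34837.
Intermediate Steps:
u = 1561/1357 (u = -44*(-1/23) - 45*1/59 = 44/23 - 45/59 = 1561/1357 ≈ 1.1503)
E(r) = 1561/1357 + r² - 9*r (E(r) = (r² - 9*r) + 1561/1357 = 1561/1357 + r² - 9*r)
(27656 + ((1675 - 3886) + 9339)) + E(13) = (27656 + ((1675 - 3886) + 9339)) + (1561/1357 + 13² - 9*13) = (27656 + (-2211 + 9339)) + (1561/1357 + 169 - 117) = (27656 + 7128) + 72125/1357 = 34784 + 72125/1357 = 47274013/1357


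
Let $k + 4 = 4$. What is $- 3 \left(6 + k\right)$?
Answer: $-18$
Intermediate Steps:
$k = 0$ ($k = -4 + 4 = 0$)
$- 3 \left(6 + k\right) = - 3 \left(6 + 0\right) = \left(-3\right) 6 = -18$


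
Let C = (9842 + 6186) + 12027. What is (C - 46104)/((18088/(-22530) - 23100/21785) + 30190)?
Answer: -885873888645/1481682205942 ≈ -0.59788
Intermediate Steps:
C = 28055 (C = 16028 + 12027 = 28055)
(C - 46104)/((18088/(-22530) - 23100/21785) + 30190) = (28055 - 46104)/((18088/(-22530) - 23100/21785) + 30190) = -18049/((18088*(-1/22530) - 23100*1/21785) + 30190) = -18049/((-9044/11265 - 4620/4357) + 30190) = -18049/(-91449008/49081605 + 30190) = -18049/1481682205942/49081605 = -18049*49081605/1481682205942 = -885873888645/1481682205942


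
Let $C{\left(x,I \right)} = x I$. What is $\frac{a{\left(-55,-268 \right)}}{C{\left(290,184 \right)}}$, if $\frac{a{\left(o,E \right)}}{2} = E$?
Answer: $- \frac{67}{6670} \approx -0.010045$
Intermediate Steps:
$a{\left(o,E \right)} = 2 E$
$C{\left(x,I \right)} = I x$
$\frac{a{\left(-55,-268 \right)}}{C{\left(290,184 \right)}} = \frac{2 \left(-268\right)}{184 \cdot 290} = - \frac{536}{53360} = \left(-536\right) \frac{1}{53360} = - \frac{67}{6670}$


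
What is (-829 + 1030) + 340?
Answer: 541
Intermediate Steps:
(-829 + 1030) + 340 = 201 + 340 = 541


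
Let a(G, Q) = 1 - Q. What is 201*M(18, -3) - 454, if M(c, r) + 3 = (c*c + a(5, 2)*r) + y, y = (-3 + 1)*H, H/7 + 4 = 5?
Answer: 61856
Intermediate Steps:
H = 7 (H = -28 + 7*5 = -28 + 35 = 7)
y = -14 (y = (-3 + 1)*7 = -2*7 = -14)
M(c, r) = -17 + c**2 - r (M(c, r) = -3 + ((c*c + (1 - 1*2)*r) - 14) = -3 + ((c**2 + (1 - 2)*r) - 14) = -3 + ((c**2 - r) - 14) = -3 + (-14 + c**2 - r) = -17 + c**2 - r)
201*M(18, -3) - 454 = 201*(-17 + 18**2 - 1*(-3)) - 454 = 201*(-17 + 324 + 3) - 454 = 201*310 - 454 = 62310 - 454 = 61856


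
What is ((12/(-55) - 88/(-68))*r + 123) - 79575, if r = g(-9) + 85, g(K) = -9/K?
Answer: -74201104/935 ≈ -79360.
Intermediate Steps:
r = 86 (r = -9/(-9) + 85 = -9*(-1/9) + 85 = 1 + 85 = 86)
((12/(-55) - 88/(-68))*r + 123) - 79575 = ((12/(-55) - 88/(-68))*86 + 123) - 79575 = ((12*(-1/55) - 88*(-1/68))*86 + 123) - 79575 = ((-12/55 + 22/17)*86 + 123) - 79575 = ((1006/935)*86 + 123) - 79575 = (86516/935 + 123) - 79575 = 201521/935 - 79575 = -74201104/935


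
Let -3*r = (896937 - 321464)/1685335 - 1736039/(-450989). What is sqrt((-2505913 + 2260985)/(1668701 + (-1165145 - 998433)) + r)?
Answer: I*sqrt(14179997825803745076168204474668910)/125379982372576085 ≈ 0.94975*I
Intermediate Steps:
r = -3185339280862/2280202638945 (r = -((896937 - 321464)/1685335 - 1736039/(-450989))/3 = -(575473*(1/1685335) - 1736039*(-1/450989))/3 = -(575473/1685335 + 1736039/450989)/3 = -1/3*3185339280862/760067546315 = -3185339280862/2280202638945 ≈ -1.3970)
sqrt((-2505913 + 2260985)/(1668701 + (-1165145 - 998433)) + r) = sqrt((-2505913 + 2260985)/(1668701 + (-1165145 - 998433)) - 3185339280862/2280202638945) = sqrt(-244928/(1668701 - 2163578) - 3185339280862/2280202638945) = sqrt(-244928/(-494877) - 3185339280862/2280202638945) = sqrt(-244928*(-1/494877) - 3185339280862/2280202638945) = sqrt(244928/494877 - 3185339280862/2280202638945) = sqrt(-113096186149291446/125379982372576085) = I*sqrt(14179997825803745076168204474668910)/125379982372576085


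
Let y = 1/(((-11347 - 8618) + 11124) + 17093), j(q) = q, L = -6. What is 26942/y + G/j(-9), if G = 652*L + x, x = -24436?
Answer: 2000956804/9 ≈ 2.2233e+8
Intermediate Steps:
G = -28348 (G = 652*(-6) - 24436 = -3912 - 24436 = -28348)
y = 1/8252 (y = 1/((-19965 + 11124) + 17093) = 1/(-8841 + 17093) = 1/8252 ≈ 0.00012118)
26942/y + G/j(-9) = 26942/(1/8252) - 28348/(-9) = 26942*8252 - 28348*(-⅑) = 222325384 + 28348/9 = 2000956804/9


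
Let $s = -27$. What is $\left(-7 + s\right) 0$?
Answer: $0$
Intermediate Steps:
$\left(-7 + s\right) 0 = \left(-7 - 27\right) 0 = \left(-34\right) 0 = 0$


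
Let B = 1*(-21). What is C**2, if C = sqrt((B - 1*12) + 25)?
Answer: -8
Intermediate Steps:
B = -21
C = 2*I*sqrt(2) (C = sqrt((-21 - 1*12) + 25) = sqrt((-21 - 12) + 25) = sqrt(-33 + 25) = sqrt(-8) = 2*I*sqrt(2) ≈ 2.8284*I)
C**2 = (2*I*sqrt(2))**2 = -8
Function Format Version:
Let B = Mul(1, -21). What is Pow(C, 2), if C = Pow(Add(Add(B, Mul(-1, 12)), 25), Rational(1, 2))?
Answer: -8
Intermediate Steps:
B = -21
C = Mul(2, I, Pow(2, Rational(1, 2))) (C = Pow(Add(Add(-21, Mul(-1, 12)), 25), Rational(1, 2)) = Pow(Add(Add(-21, -12), 25), Rational(1, 2)) = Pow(Add(-33, 25), Rational(1, 2)) = Pow(-8, Rational(1, 2)) = Mul(2, I, Pow(2, Rational(1, 2))) ≈ Mul(2.8284, I))
Pow(C, 2) = Pow(Mul(2, I, Pow(2, Rational(1, 2))), 2) = -8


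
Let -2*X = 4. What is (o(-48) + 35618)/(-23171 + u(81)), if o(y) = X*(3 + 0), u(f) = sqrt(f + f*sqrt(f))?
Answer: -825165652/536894431 - 320508*sqrt(10)/536894431 ≈ -1.5388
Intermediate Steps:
X = -2 (X = -1/2*4 = -2)
u(f) = sqrt(f + f**(3/2))
o(y) = -6 (o(y) = -2*(3 + 0) = -2*3 = -6)
(o(-48) + 35618)/(-23171 + u(81)) = (-6 + 35618)/(-23171 + sqrt(81 + 81**(3/2))) = 35612/(-23171 + sqrt(81 + 729)) = 35612/(-23171 + sqrt(810)) = 35612/(-23171 + 9*sqrt(10))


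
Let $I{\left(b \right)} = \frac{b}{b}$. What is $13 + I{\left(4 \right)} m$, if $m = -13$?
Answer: $0$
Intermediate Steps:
$I{\left(b \right)} = 1$
$13 + I{\left(4 \right)} m = 13 + 1 \left(-13\right) = 13 - 13 = 0$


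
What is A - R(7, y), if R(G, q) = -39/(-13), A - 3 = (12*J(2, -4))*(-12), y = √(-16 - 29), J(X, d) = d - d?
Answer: 0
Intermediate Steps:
J(X, d) = 0
y = 3*I*√5 (y = √(-45) = 3*I*√5 ≈ 6.7082*I)
A = 3 (A = 3 + (12*0)*(-12) = 3 + 0*(-12) = 3 + 0 = 3)
R(G, q) = 3 (R(G, q) = -39*(-1/13) = 3)
A - R(7, y) = 3 - 1*3 = 3 - 3 = 0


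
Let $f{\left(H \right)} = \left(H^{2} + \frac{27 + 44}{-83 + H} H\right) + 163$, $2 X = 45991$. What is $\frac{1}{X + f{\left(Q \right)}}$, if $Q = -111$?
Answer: $\frac{97}{3445452} \approx 2.8153 \cdot 10^{-5}$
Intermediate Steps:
$X = \frac{45991}{2}$ ($X = \frac{1}{2} \cdot 45991 = \frac{45991}{2} \approx 22996.0$)
$f{\left(H \right)} = 163 + H^{2} + \frac{71 H}{-83 + H}$ ($f{\left(H \right)} = \left(H^{2} + \frac{71}{-83 + H} H\right) + 163 = \left(H^{2} + \frac{71 H}{-83 + H}\right) + 163 = 163 + H^{2} + \frac{71 H}{-83 + H}$)
$\frac{1}{X + f{\left(Q \right)}} = \frac{1}{\frac{45991}{2} + \frac{-13529 + \left(-111\right)^{3} - 83 \left(-111\right)^{2} + 234 \left(-111\right)}{-83 - 111}} = \frac{1}{\frac{45991}{2} + \frac{-13529 - 1367631 - 1022643 - 25974}{-194}} = \frac{1}{\frac{45991}{2} - \frac{-13529 - 1367631 - 1022643 - 25974}{194}} = \frac{1}{\frac{45991}{2} - - \frac{2429777}{194}} = \frac{1}{\frac{45991}{2} + \frac{2429777}{194}} = \frac{1}{\frac{3445452}{97}} = \frac{97}{3445452}$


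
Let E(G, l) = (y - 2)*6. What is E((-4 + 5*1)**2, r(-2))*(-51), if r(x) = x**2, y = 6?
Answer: -1224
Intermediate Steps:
E(G, l) = 24 (E(G, l) = (6 - 2)*6 = 4*6 = 24)
E((-4 + 5*1)**2, r(-2))*(-51) = 24*(-51) = -1224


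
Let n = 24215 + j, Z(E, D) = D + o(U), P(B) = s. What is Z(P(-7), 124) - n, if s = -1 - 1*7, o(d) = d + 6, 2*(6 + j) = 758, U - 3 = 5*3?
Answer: -24440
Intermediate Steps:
U = 18 (U = 3 + 5*3 = 3 + 15 = 18)
j = 373 (j = -6 + (1/2)*758 = -6 + 379 = 373)
o(d) = 6 + d
s = -8 (s = -1 - 7 = -8)
P(B) = -8
Z(E, D) = 24 + D (Z(E, D) = D + (6 + 18) = D + 24 = 24 + D)
n = 24588 (n = 24215 + 373 = 24588)
Z(P(-7), 124) - n = (24 + 124) - 1*24588 = 148 - 24588 = -24440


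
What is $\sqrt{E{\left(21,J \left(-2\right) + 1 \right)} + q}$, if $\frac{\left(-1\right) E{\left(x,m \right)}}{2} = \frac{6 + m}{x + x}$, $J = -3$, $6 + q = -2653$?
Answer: $\frac{2 i \sqrt{293223}}{21} \approx 51.571 i$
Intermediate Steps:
$q = -2659$ ($q = -6 - 2653 = -2659$)
$E{\left(x,m \right)} = - \frac{6 + m}{x}$ ($E{\left(x,m \right)} = - 2 \frac{6 + m}{x + x} = - 2 \frac{6 + m}{2 x} = - \frac{6 + m}{x}$)
$\sqrt{E{\left(21,J \left(-2\right) + 1 \right)} + q} = \sqrt{\frac{-6 - \left(\left(-3\right) \left(-2\right) + 1\right)}{21} - 2659} = \sqrt{\frac{-6 - \left(6 + 1\right)}{21} - 2659} = \sqrt{\frac{-6 - 7}{21} - 2659} = \sqrt{\frac{1}{21} \left(-13\right) - 2659} = \sqrt{- \frac{13}{21} - 2659} = \sqrt{- \frac{55852}{21}} = \frac{2 i \sqrt{293223}}{21}$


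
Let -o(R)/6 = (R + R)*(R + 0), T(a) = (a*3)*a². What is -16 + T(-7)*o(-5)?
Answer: 308684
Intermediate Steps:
T(a) = 3*a³ (T(a) = (3*a)*a² = 3*a³)
o(R) = -12*R² (o(R) = -6*(R + R)*(R + 0) = -6*2*R*R = -12*R²)
-16 + T(-7)*o(-5) = -16 + (3*(-7)³)*(-12*(-5)²) = -16 + (3*(-343))*(-12*25) = -16 - 1029*(-300) = -16 + 308700 = 308684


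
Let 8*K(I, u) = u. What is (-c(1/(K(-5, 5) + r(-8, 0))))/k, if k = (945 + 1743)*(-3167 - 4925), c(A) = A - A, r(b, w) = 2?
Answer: 0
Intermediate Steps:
K(I, u) = u/8
c(A) = 0
k = -21751296 (k = 2688*(-8092) = -21751296)
(-c(1/(K(-5, 5) + r(-8, 0))))/k = -1*0/(-21751296) = 0*(-1/21751296) = 0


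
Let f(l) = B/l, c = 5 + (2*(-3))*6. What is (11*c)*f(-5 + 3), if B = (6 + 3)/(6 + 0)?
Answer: 1023/4 ≈ 255.75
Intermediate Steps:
c = -31 (c = 5 - 6*6 = 5 - 36 = -31)
B = 3/2 (B = 9/6 = 9*(⅙) = 3/2 ≈ 1.5000)
f(l) = 3/(2*l)
(11*c)*f(-5 + 3) = (11*(-31))*(3/(2*(-5 + 3))) = -1023/(2*(-2)) = -1023*(-1)/(2*2) = -341*(-¾) = 1023/4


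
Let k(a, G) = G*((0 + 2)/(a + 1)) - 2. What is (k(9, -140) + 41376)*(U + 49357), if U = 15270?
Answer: 2672067942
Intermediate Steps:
k(a, G) = -2 + 2*G/(1 + a) (k(a, G) = G*(2/(1 + a)) - 2 = 2*G/(1 + a) - 2 = -2 + 2*G/(1 + a))
(k(9, -140) + 41376)*(U + 49357) = (2*(-1 - 140 - 1*9)/(1 + 9) + 41376)*(15270 + 49357) = (2*(-1 - 140 - 9)/10 + 41376)*64627 = (2*(⅒)*(-150) + 41376)*64627 = (-30 + 41376)*64627 = 41346*64627 = 2672067942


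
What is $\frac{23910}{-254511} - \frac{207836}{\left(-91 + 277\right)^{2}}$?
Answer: $- \frac{1492326071}{244585071} \approx -6.1015$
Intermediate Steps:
$\frac{23910}{-254511} - \frac{207836}{\left(-91 + 277\right)^{2}} = 23910 \left(- \frac{1}{254511}\right) - \frac{207836}{186^{2}} = - \frac{7970}{84837} - \frac{207836}{34596} = - \frac{7970}{84837} - \frac{51959}{8649} = - \frac{1492326071}{244585071}$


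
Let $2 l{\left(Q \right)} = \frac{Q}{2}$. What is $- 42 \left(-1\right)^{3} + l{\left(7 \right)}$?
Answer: $\frac{175}{4} \approx 43.75$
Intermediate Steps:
$l{\left(Q \right)} = \frac{Q}{4}$ ($l{\left(Q \right)} = \frac{Q \frac{1}{2}}{2} = \frac{\frac{1}{2} Q}{2} = \frac{Q}{4}$)
$- 42 \left(-1\right)^{3} + l{\left(7 \right)} = - 42 \left(-1\right)^{3} + \frac{1}{4} \cdot 7 = \left(-42\right) \left(-1\right) + \frac{7}{4} = 42 + \frac{7}{4} = \frac{175}{4}$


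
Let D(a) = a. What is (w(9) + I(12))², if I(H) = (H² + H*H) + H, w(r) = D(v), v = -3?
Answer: 88209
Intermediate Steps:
w(r) = -3
I(H) = H + 2*H² (I(H) = (H² + H²) + H = 2*H² + H = H + 2*H²)
(w(9) + I(12))² = (-3 + 12*(1 + 2*12))² = (-3 + 12*(1 + 24))² = (-3 + 12*25)² = (-3 + 300)² = 297² = 88209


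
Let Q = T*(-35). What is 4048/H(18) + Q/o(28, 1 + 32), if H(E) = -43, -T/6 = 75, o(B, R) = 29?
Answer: 559858/1247 ≈ 448.96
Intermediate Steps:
T = -450 (T = -6*75 = -450)
Q = 15750 (Q = -450*(-35) = 15750)
4048/H(18) + Q/o(28, 1 + 32) = 4048/(-43) + 15750/29 = 4048*(-1/43) + 15750*(1/29) = -4048/43 + 15750/29 = 559858/1247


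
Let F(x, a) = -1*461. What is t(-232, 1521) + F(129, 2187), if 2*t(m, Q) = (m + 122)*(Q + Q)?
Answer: -167771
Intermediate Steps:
F(x, a) = -461
t(m, Q) = Q*(122 + m) (t(m, Q) = ((m + 122)*(Q + Q))/2 = ((122 + m)*(2*Q))/2 = (2*Q*(122 + m))/2 = Q*(122 + m))
t(-232, 1521) + F(129, 2187) = 1521*(122 - 232) - 461 = 1521*(-110) - 461 = -167310 - 461 = -167771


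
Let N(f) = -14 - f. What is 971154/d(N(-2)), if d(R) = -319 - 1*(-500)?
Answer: 971154/181 ≈ 5365.5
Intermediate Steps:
d(R) = 181 (d(R) = -319 + 500 = 181)
971154/d(N(-2)) = 971154/181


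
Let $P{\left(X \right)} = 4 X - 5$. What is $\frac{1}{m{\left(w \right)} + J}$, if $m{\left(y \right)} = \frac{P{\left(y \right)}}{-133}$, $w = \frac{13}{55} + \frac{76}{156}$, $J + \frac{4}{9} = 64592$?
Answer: $\frac{855855}{55281019331} \approx 1.5482 \cdot 10^{-5}$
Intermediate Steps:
$P{\left(X \right)} = -5 + 4 X$
$J = \frac{581324}{9}$ ($J = - \frac{4}{9} + 64592 = \frac{581324}{9} \approx 64592.0$)
$w = \frac{1552}{2145}$ ($w = 13 \cdot \frac{1}{55} + 76 \cdot \frac{1}{156} = \frac{13}{55} + \frac{19}{39} = \frac{1552}{2145} \approx 0.72354$)
$m{\left(y \right)} = \frac{5}{133} - \frac{4 y}{133}$ ($m{\left(y \right)} = \frac{-5 + 4 y}{-133} = \left(-5 + 4 y\right) \left(- \frac{1}{133}\right) = \frac{5}{133} - \frac{4 y}{133}$)
$\frac{1}{m{\left(w \right)} + J} = \frac{1}{\left(\frac{5}{133} - \frac{6208}{285285}\right) + \frac{581324}{9}} = \frac{1}{\frac{4517}{285285} + \frac{581324}{9}} = \frac{1}{\frac{55281019331}{855855}} = \frac{855855}{55281019331}$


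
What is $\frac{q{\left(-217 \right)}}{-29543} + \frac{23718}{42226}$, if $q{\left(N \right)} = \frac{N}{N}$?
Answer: $\frac{350329324}{623741359} \approx 0.56166$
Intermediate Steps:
$q{\left(N \right)} = 1$
$\frac{q{\left(-217 \right)}}{-29543} + \frac{23718}{42226} = 1 \frac{1}{-29543} + \frac{23718}{42226} = 1 \left(- \frac{1}{29543}\right) + 23718 \cdot \frac{1}{42226} = - \frac{1}{29543} + \frac{11859}{21113} = \frac{350329324}{623741359}$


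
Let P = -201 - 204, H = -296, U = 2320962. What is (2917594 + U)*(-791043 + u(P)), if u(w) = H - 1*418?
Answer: -4147663382892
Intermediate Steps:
P = -405
u(w) = -714 (u(w) = -296 - 1*418 = -296 - 418 = -714)
(2917594 + U)*(-791043 + u(P)) = (2917594 + 2320962)*(-791043 - 714) = 5238556*(-791757) = -4147663382892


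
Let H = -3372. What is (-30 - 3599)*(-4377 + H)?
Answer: 28121121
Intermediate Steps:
(-30 - 3599)*(-4377 + H) = (-30 - 3599)*(-4377 - 3372) = -3629*(-7749) = 28121121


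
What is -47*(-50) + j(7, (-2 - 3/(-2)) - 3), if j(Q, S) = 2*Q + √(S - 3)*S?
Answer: 2364 - 7*I*√26/4 ≈ 2364.0 - 8.9233*I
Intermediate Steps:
j(Q, S) = 2*Q + S*√(-3 + S) (j(Q, S) = 2*Q + √(-3 + S)*S = 2*Q + S*√(-3 + S))
-47*(-50) + j(7, (-2 - 3/(-2)) - 3) = -47*(-50) + (2*7 + ((-2 - 3/(-2)) - 3)*√(-3 + ((-2 - 3/(-2)) - 3))) = 2350 + (14 + ((-2 - 3*(-½)) - 3)*√(-3 + ((-2 - 3*(-½)) - 3))) = 2350 + (14 + ((-2 + 3/2) - 3)*√(-3 + ((-2 + 3/2) - 3))) = 2350 + (14 + (-½ - 3)*√(-3 + (-½ - 3))) = 2350 + (14 - 7*√(-3 - 7/2)/2) = 2350 + (14 - 7*I*√26/4) = 2364 - 7*I*√26/4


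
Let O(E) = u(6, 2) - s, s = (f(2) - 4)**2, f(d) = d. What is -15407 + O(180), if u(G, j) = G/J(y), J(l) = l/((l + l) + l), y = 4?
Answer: -15393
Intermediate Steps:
J(l) = 1/3 (J(l) = l/(2*l + l) = l/((3*l)) = l*(1/(3*l)) = 1/3)
s = 4 (s = (2 - 4)**2 = (-2)**2 = 4)
u(G, j) = 3*G (u(G, j) = G/(1/3) = G*3 = 3*G)
O(E) = 14 (O(E) = 3*6 - 1*4 = 18 - 4 = 14)
-15407 + O(180) = -15407 + 14 = -15393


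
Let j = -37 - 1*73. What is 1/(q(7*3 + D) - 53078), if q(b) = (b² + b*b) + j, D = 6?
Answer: -1/51730 ≈ -1.9331e-5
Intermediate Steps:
j = -110 (j = -37 - 73 = -110)
q(b) = -110 + 2*b² (q(b) = (b² + b*b) - 110 = (b² + b²) - 110 = 2*b² - 110 = -110 + 2*b²)
1/(q(7*3 + D) - 53078) = 1/((-110 + 2*(7*3 + 6)²) - 53078) = 1/((-110 + 2*(21 + 6)²) - 53078) = 1/((-110 + 2*27²) - 53078) = 1/((-110 + 2*729) - 53078) = 1/((-110 + 1458) - 53078) = 1/(1348 - 53078) = 1/(-51730) = -1/51730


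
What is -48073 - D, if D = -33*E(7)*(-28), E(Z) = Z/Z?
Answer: -48997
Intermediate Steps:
E(Z) = 1
D = 924 (D = -33*1*(-28) = -33*(-28) = 924)
-48073 - D = -48073 - 1*924 = -48073 - 924 = -48997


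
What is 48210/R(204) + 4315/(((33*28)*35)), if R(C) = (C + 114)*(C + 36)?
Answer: 1049129/1371216 ≈ 0.76511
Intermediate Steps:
R(C) = (36 + C)*(114 + C) (R(C) = (114 + C)*(36 + C) = (36 + C)*(114 + C))
48210/R(204) + 4315/(((33*28)*35)) = 48210/(4104 + 204² + 150*204) + 4315/(((33*28)*35)) = 48210/(4104 + 41616 + 30600) + 4315/((924*35)) = 48210/76320 + 4315/32340 = 48210*(1/76320) + 4315*(1/32340) = 1607/2544 + 863/6468 = 1049129/1371216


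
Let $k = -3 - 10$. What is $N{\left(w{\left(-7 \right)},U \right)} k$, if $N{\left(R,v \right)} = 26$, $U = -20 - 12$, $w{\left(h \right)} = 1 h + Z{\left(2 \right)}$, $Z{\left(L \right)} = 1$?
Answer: $-338$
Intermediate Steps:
$w{\left(h \right)} = 1 + h$ ($w{\left(h \right)} = 1 h + 1 = h + 1 = 1 + h$)
$U = -32$ ($U = -20 - 12 = -32$)
$k = -13$ ($k = -3 - 10 = -13$)
$N{\left(w{\left(-7 \right)},U \right)} k = 26 \left(-13\right) = -338$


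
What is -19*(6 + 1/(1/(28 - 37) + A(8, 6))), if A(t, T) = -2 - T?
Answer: -8151/73 ≈ -111.66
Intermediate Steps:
-19*(6 + 1/(1/(28 - 37) + A(8, 6))) = -19*(6 + 1/(1/(28 - 37) + (-2 - 1*6))) = -19*(6 + 1/(1/(-9) + (-2 - 6))) = -19*(6 + 1/(-⅑ - 8)) = -19*(6 + 1/(-73/9)) = -19*(6 - 9/73) = -19*429/73 = -8151/73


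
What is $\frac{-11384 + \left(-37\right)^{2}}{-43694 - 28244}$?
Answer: $\frac{10015}{71938} \approx 0.13922$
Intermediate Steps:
$\frac{-11384 + \left(-37\right)^{2}}{-43694 - 28244} = \frac{-11384 + 1369}{-71938} = \left(-10015\right) \left(- \frac{1}{71938}\right) = \frac{10015}{71938}$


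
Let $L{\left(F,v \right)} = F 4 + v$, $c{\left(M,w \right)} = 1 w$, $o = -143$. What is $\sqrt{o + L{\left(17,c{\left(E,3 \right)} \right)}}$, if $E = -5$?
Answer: $6 i \sqrt{2} \approx 8.4853 i$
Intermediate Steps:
$c{\left(M,w \right)} = w$
$L{\left(F,v \right)} = v + 4 F$ ($L{\left(F,v \right)} = 4 F + v = v + 4 F$)
$\sqrt{o + L{\left(17,c{\left(E,3 \right)} \right)}} = \sqrt{-143 + \left(3 + 4 \cdot 17\right)} = \sqrt{-143 + \left(3 + 68\right)} = \sqrt{-143 + 71} = \sqrt{-72} = 6 i \sqrt{2}$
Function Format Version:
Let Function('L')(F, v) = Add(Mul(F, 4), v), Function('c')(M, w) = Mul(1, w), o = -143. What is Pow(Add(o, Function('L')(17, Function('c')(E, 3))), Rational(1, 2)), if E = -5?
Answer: Mul(6, I, Pow(2, Rational(1, 2))) ≈ Mul(8.4853, I)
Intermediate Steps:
Function('c')(M, w) = w
Function('L')(F, v) = Add(v, Mul(4, F)) (Function('L')(F, v) = Add(Mul(4, F), v) = Add(v, Mul(4, F)))
Pow(Add(o, Function('L')(17, Function('c')(E, 3))), Rational(1, 2)) = Pow(Add(-143, Add(3, Mul(4, 17))), Rational(1, 2)) = Pow(Add(-143, Add(3, 68)), Rational(1, 2)) = Pow(Add(-143, 71), Rational(1, 2)) = Pow(-72, Rational(1, 2)) = Mul(6, I, Pow(2, Rational(1, 2)))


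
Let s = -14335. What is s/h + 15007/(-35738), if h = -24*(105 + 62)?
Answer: 1353761/428856 ≈ 3.1567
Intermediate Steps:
h = -4008 (h = -24*167 = -4008)
s/h + 15007/(-35738) = -14335/(-4008) + 15007/(-35738) = -14335*(-1/4008) + 15007*(-1/35738) = 14335/4008 - 15007/35738 = 1353761/428856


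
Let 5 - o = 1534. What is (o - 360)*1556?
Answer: -2939284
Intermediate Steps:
o = -1529 (o = 5 - 1*1534 = 5 - 1534 = -1529)
(o - 360)*1556 = (-1529 - 360)*1556 = -1889*1556 = -2939284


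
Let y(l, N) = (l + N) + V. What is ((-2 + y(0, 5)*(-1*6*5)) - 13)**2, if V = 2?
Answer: 50625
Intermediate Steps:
y(l, N) = 2 + N + l (y(l, N) = (l + N) + 2 = (N + l) + 2 = 2 + N + l)
((-2 + y(0, 5)*(-1*6*5)) - 13)**2 = ((-2 + (2 + 5 + 0)*(-1*6*5)) - 13)**2 = ((-2 + 7*(-6*5)) - 13)**2 = ((-2 + 7*(-30)) - 13)**2 = ((-2 - 210) - 13)**2 = (-212 - 13)**2 = (-225)**2 = 50625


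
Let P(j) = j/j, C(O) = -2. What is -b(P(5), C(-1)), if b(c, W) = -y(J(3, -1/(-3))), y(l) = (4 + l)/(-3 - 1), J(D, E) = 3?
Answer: -7/4 ≈ -1.7500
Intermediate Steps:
y(l) = -1 - l/4 (y(l) = (4 + l)/(-4) = (4 + l)*(-¼) = -1 - l/4)
P(j) = 1
b(c, W) = 7/4 (b(c, W) = -(-1 - ¼*3) = -(-1 - ¾) = -1*(-7/4) = 7/4)
-b(P(5), C(-1)) = -1*7/4 = -7/4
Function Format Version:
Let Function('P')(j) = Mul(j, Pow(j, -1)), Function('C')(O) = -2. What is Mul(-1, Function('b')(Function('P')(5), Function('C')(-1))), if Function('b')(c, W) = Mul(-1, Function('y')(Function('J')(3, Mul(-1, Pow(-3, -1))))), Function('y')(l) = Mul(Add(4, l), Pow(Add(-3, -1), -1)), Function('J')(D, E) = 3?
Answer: Rational(-7, 4) ≈ -1.7500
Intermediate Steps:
Function('y')(l) = Add(-1, Mul(Rational(-1, 4), l)) (Function('y')(l) = Mul(Add(4, l), Pow(-4, -1)) = Mul(Add(4, l), Rational(-1, 4)) = Add(-1, Mul(Rational(-1, 4), l)))
Function('P')(j) = 1
Function('b')(c, W) = Rational(7, 4) (Function('b')(c, W) = Mul(-1, Add(-1, Mul(Rational(-1, 4), 3))) = Mul(-1, Add(-1, Rational(-3, 4))) = Mul(-1, Rational(-7, 4)) = Rational(7, 4))
Mul(-1, Function('b')(Function('P')(5), Function('C')(-1))) = Mul(-1, Rational(7, 4)) = Rational(-7, 4)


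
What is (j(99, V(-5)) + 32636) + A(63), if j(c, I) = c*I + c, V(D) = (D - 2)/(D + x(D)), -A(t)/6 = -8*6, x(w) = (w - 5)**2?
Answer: 3136492/95 ≈ 33016.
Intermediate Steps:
x(w) = (-5 + w)**2
A(t) = 288 (A(t) = -(-48)*6 = -6*(-48) = 288)
V(D) = (-2 + D)/(D + (-5 + D)**2) (V(D) = (D - 2)/(D + (-5 + D)**2) = (-2 + D)/(D + (-5 + D)**2))
j(c, I) = c + I*c (j(c, I) = I*c + c = c + I*c)
(j(99, V(-5)) + 32636) + A(63) = (99*(1 + (-2 - 5)/(-5 + (-5 - 5)**2)) + 32636) + 288 = (99*(1 - 7/(-5 + (-10)**2)) + 32636) + 288 = (99*(1 - 7/(-5 + 100)) + 32636) + 288 = (99*(1 - 7/95) + 32636) + 288 = (99*(88/95) + 32636) + 288 = (8712/95 + 32636) + 288 = 3109132/95 + 288 = 3136492/95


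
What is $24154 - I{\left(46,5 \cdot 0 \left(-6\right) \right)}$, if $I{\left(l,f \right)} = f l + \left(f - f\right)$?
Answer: $24154$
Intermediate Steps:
$I{\left(l,f \right)} = f l$ ($I{\left(l,f \right)} = f l + 0 = f l$)
$24154 - I{\left(46,5 \cdot 0 \left(-6\right) \right)} = 24154 - 5 \cdot 0 \left(-6\right) 46 = 24154 - 0 \left(-6\right) 46 = 24154 - 0 \cdot 46 = 24154 - 0 = 24154 + 0 = 24154$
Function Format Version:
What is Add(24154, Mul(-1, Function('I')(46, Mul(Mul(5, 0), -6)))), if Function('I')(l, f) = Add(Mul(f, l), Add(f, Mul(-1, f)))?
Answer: 24154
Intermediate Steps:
Function('I')(l, f) = Mul(f, l) (Function('I')(l, f) = Add(Mul(f, l), 0) = Mul(f, l))
Add(24154, Mul(-1, Function('I')(46, Mul(Mul(5, 0), -6)))) = Add(24154, Mul(-1, Mul(Mul(Mul(5, 0), -6), 46))) = Add(24154, Mul(-1, Mul(Mul(0, -6), 46))) = Add(24154, Mul(-1, Mul(0, 46))) = Add(24154, Mul(-1, 0)) = Add(24154, 0) = 24154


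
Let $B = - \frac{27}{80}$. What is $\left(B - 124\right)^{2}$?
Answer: $\frac{98942809}{6400} \approx 15460.0$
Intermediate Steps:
$B = - \frac{27}{80}$ ($B = \left(-27\right) \frac{1}{80} = - \frac{27}{80} \approx -0.3375$)
$\left(B - 124\right)^{2} = \left(- \frac{27}{80} - 124\right)^{2} = \left(- \frac{9947}{80}\right)^{2} = \frac{98942809}{6400}$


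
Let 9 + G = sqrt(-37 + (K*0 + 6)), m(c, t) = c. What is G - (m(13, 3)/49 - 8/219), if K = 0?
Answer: -99034/10731 + I*sqrt(31) ≈ -9.2288 + 5.5678*I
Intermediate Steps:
G = -9 + I*sqrt(31) (G = -9 + sqrt(-37 + (0*0 + 6)) = -9 + sqrt(-37 + (0 + 6)) = -9 + sqrt(-37 + 6) = -9 + sqrt(-31) = -9 + I*sqrt(31) ≈ -9.0 + 5.5678*I)
G - (m(13, 3)/49 - 8/219) = (-9 + I*sqrt(31)) - (13/49 - 8/219) = (-9 + I*sqrt(31)) - 1*2455/10731 = (-9 + I*sqrt(31)) - 2455/10731 = -99034/10731 + I*sqrt(31)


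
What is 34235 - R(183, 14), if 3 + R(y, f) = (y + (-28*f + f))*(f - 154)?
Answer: 6938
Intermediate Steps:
R(y, f) = -3 + (-154 + f)*(y - 27*f) (R(y, f) = -3 + (y + (-28*f + f))*(f - 154) = -3 + (y - 27*f)*(-154 + f) = -3 + (-154 + f)*(y - 27*f))
34235 - R(183, 14) = 34235 - (-3 - 154*183 - 27*14² + 4158*14 + 14*183) = 34235 - (-3 - 28182 - 27*196 + 58212 + 2562) = 34235 - (-3 - 28182 - 5292 + 58212 + 2562) = 34235 - 1*27297 = 34235 - 27297 = 6938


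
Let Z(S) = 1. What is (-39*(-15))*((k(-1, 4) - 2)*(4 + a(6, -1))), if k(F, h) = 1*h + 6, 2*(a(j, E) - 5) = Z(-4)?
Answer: 44460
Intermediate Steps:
a(j, E) = 11/2 (a(j, E) = 5 + (1/2)*1 = 5 + 1/2 = 11/2)
k(F, h) = 6 + h (k(F, h) = h + 6 = 6 + h)
(-39*(-15))*((k(-1, 4) - 2)*(4 + a(6, -1))) = (-39*(-15))*(((6 + 4) - 2)*(4 + 11/2)) = 585*((10 - 2)*(19/2)) = 585*(8*(19/2)) = 585*76 = 44460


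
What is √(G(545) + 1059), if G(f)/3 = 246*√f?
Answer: √(1059 + 738*√545) ≈ 135.23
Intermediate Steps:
G(f) = 738*√f (G(f) = 3*(246*√f) = 738*√f)
√(G(545) + 1059) = √(738*√545 + 1059) = √(1059 + 738*√545)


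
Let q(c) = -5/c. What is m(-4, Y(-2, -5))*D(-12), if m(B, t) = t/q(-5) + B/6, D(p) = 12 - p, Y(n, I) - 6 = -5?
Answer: 8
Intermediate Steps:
Y(n, I) = 1 (Y(n, I) = 6 - 5 = 1)
m(B, t) = t + B/6 (m(B, t) = t/((-5/(-5))) + B/6 = t/((-5*(-1/5))) + B*(1/6) = t/1 + B/6 = t*1 + B/6 = t + B/6)
m(-4, Y(-2, -5))*D(-12) = (1 + (1/6)*(-4))*(12 - 1*(-12)) = (1 - 2/3)*(12 + 12) = (1/3)*24 = 8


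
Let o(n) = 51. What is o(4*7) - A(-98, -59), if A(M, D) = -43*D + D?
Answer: -2427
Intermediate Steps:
A(M, D) = -42*D
o(4*7) - A(-98, -59) = 51 - (-42)*(-59) = 51 - 1*2478 = 51 - 2478 = -2427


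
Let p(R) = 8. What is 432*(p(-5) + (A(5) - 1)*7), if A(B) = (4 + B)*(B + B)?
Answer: 272592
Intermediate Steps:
A(B) = 2*B*(4 + B) (A(B) = (4 + B)*(2*B) = 2*B*(4 + B))
432*(p(-5) + (A(5) - 1)*7) = 432*(8 + (2*5*(4 + 5) - 1)*7) = 432*(8 + (2*5*9 - 1)*7) = 432*(8 + (90 - 1)*7) = 432*(8 + 89*7) = 432*(8 + 623) = 432*631 = 272592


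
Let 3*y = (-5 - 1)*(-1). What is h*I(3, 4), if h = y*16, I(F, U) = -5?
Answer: -160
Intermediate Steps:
y = 2 (y = ((-5 - 1)*(-1))/3 = (-6*(-1))/3 = (⅓)*6 = 2)
h = 32 (h = 2*16 = 32)
h*I(3, 4) = 32*(-5) = -160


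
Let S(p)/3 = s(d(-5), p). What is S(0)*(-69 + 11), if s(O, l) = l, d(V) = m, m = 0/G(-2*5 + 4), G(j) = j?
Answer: 0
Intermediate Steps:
m = 0 (m = 0/(-2*5 + 4) = 0/(-10 + 4) = 0/(-6) = 0*(-⅙) = 0)
d(V) = 0
S(p) = 3*p
S(0)*(-69 + 11) = (3*0)*(-69 + 11) = 0*(-58) = 0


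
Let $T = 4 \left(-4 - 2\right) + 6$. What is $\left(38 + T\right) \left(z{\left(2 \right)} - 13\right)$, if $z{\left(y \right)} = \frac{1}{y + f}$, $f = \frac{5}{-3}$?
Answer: $-200$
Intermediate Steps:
$T = -18$ ($T = 4 \left(-6\right) + 6 = -24 + 6 = -18$)
$f = - \frac{5}{3}$ ($f = 5 \left(- \frac{1}{3}\right) = - \frac{5}{3} \approx -1.6667$)
$z{\left(y \right)} = \frac{1}{- \frac{5}{3} + y}$ ($z{\left(y \right)} = \frac{1}{y - \frac{5}{3}} = \frac{1}{- \frac{5}{3} + y}$)
$\left(38 + T\right) \left(z{\left(2 \right)} - 13\right) = \left(38 - 18\right) \left(\frac{3}{-5 + 3 \cdot 2} - 13\right) = 20 \left(\frac{3}{-5 + 6} - 13\right) = 20 \left(\frac{3}{1} - 13\right) = 20 \left(3 \cdot 1 - 13\right) = 20 \left(3 - 13\right) = 20 \left(-10\right) = -200$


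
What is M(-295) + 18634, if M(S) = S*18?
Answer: 13324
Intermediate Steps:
M(S) = 18*S
M(-295) + 18634 = 18*(-295) + 18634 = -5310 + 18634 = 13324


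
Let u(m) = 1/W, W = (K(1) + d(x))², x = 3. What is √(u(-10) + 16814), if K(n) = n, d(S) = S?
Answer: 5*√10761/4 ≈ 129.67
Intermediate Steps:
W = 16 (W = (1 + 3)² = 4² = 16)
u(m) = 1/16
√(u(-10) + 16814) = √(1/16 + 16814) = √(269025/16) = 5*√10761/4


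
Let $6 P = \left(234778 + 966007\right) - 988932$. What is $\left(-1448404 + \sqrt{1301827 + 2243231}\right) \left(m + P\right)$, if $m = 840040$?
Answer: $- \frac{3803576254786}{3} + \frac{57773023 \sqrt{29298}}{6} \approx -1.2662 \cdot 10^{12}$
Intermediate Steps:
$P = \frac{211853}{6}$ ($P = \frac{\left(234778 + 966007\right) - 988932}{6} = \frac{1200785 - 988932}{6} = \frac{1}{6} \cdot 211853 = \frac{211853}{6} \approx 35309.0$)
$\left(-1448404 + \sqrt{1301827 + 2243231}\right) \left(m + P\right) = \left(-1448404 + \sqrt{1301827 + 2243231}\right) \left(840040 + \frac{211853}{6}\right) = \left(-1448404 + \sqrt{3545058}\right) \frac{5252093}{6} = \left(-1448404 + 11 \sqrt{29298}\right) \frac{5252093}{6} = - \frac{3803576254786}{3} + \frac{57773023 \sqrt{29298}}{6}$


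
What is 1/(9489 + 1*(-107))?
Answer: 1/9382 ≈ 0.00010659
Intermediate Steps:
1/(9489 + 1*(-107)) = 1/(9489 - 107) = 1/9382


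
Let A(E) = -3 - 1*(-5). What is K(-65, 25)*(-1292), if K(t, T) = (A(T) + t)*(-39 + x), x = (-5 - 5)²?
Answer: 4965156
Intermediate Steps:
A(E) = 2 (A(E) = -3 + 5 = 2)
x = 100 (x = (-10)² = 100)
K(t, T) = 122 + 61*t (K(t, T) = (2 + t)*(-39 + 100) = (2 + t)*61 = 122 + 61*t)
K(-65, 25)*(-1292) = (122 + 61*(-65))*(-1292) = (122 - 3965)*(-1292) = -3843*(-1292) = 4965156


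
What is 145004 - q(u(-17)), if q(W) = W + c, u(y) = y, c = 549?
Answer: 144472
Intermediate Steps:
q(W) = 549 + W (q(W) = W + 549 = 549 + W)
145004 - q(u(-17)) = 145004 - (549 - 17) = 145004 - 1*532 = 145004 - 532 = 144472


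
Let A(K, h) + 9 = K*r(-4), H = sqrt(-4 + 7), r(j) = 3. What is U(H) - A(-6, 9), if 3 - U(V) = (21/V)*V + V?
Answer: 9 - sqrt(3) ≈ 7.2680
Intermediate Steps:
H = sqrt(3) ≈ 1.7320
A(K, h) = -9 + 3*K (A(K, h) = -9 + K*3 = -9 + 3*K)
U(V) = -18 - V (U(V) = 3 - ((21/V)*V + V) = 3 - (21 + V) = 3 + (-21 - V) = -18 - V)
U(H) - A(-6, 9) = (-18 - sqrt(3)) - (-9 + 3*(-6)) = (-18 - sqrt(3)) - (-9 - 18) = (-18 - sqrt(3)) - 1*(-27) = (-18 - sqrt(3)) + 27 = 9 - sqrt(3)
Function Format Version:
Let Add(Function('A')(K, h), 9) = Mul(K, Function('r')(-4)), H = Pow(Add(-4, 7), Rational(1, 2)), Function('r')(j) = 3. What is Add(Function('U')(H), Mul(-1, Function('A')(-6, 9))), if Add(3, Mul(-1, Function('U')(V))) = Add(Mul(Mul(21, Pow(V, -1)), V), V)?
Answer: Add(9, Mul(-1, Pow(3, Rational(1, 2)))) ≈ 7.2680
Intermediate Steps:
H = Pow(3, Rational(1, 2)) ≈ 1.7320
Function('A')(K, h) = Add(-9, Mul(3, K)) (Function('A')(K, h) = Add(-9, Mul(K, 3)) = Add(-9, Mul(3, K)))
Function('U')(V) = Add(-18, Mul(-1, V)) (Function('U')(V) = Add(3, Mul(-1, Add(Mul(Mul(21, Pow(V, -1)), V), V))) = Add(3, Mul(-1, Add(21, V))) = Add(3, Add(-21, Mul(-1, V))) = Add(-18, Mul(-1, V)))
Add(Function('U')(H), Mul(-1, Function('A')(-6, 9))) = Add(Add(-18, Mul(-1, Pow(3, Rational(1, 2)))), Mul(-1, Add(-9, Mul(3, -6)))) = Add(Add(-18, Mul(-1, Pow(3, Rational(1, 2)))), Mul(-1, Add(-9, -18))) = Add(Add(-18, Mul(-1, Pow(3, Rational(1, 2)))), Mul(-1, -27)) = Add(Add(-18, Mul(-1, Pow(3, Rational(1, 2)))), 27) = Add(9, Mul(-1, Pow(3, Rational(1, 2))))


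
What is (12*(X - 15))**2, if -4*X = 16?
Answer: 51984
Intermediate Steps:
X = -4 (X = -1/4*16 = -4)
(12*(X - 15))**2 = (12*(-4 - 15))**2 = (12*(-19))**2 = (-228)**2 = 51984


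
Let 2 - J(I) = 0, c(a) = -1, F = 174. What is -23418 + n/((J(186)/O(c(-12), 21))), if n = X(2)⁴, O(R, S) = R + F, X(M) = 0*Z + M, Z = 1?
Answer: -22034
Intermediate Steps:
X(M) = M (X(M) = 0*1 + M = 0 + M = M)
O(R, S) = 174 + R (O(R, S) = R + 174 = 174 + R)
n = 16 (n = 2⁴ = 16)
J(I) = 2 (J(I) = 2 - 1*0 = 2 + 0 = 2)
-23418 + n/((J(186)/O(c(-12), 21))) = -23418 + 16/((2/(174 - 1))) = -23418 + 16/((2/173)) = -23418 + 16/((2*(1/173))) = -23418 + 16/(2/173) = -23418 + 16*(173/2) = -23418 + 1384 = -22034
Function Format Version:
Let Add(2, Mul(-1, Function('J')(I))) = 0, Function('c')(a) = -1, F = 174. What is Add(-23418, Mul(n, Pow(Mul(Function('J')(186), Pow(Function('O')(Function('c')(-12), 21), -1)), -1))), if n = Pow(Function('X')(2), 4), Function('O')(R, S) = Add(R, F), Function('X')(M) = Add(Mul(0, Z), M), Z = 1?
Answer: -22034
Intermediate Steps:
Function('X')(M) = M (Function('X')(M) = Add(Mul(0, 1), M) = Add(0, M) = M)
Function('O')(R, S) = Add(174, R) (Function('O')(R, S) = Add(R, 174) = Add(174, R))
n = 16 (n = Pow(2, 4) = 16)
Function('J')(I) = 2 (Function('J')(I) = Add(2, Mul(-1, 0)) = Add(2, 0) = 2)
Add(-23418, Mul(n, Pow(Mul(Function('J')(186), Pow(Function('O')(Function('c')(-12), 21), -1)), -1))) = Add(-23418, Mul(16, Pow(Mul(2, Pow(Add(174, -1), -1)), -1))) = Add(-23418, Mul(16, Pow(Mul(2, Pow(173, -1)), -1))) = Add(-23418, Mul(16, Pow(Mul(2, Rational(1, 173)), -1))) = Add(-23418, Mul(16, Pow(Rational(2, 173), -1))) = Add(-23418, Mul(16, Rational(173, 2))) = Add(-23418, 1384) = -22034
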